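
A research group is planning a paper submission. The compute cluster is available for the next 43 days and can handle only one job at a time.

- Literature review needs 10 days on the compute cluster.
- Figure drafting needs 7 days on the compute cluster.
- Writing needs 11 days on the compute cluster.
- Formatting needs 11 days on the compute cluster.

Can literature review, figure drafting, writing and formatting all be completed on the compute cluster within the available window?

Yes

Running back to back, the jobs need 10 + 7 + 11 + 11 = 39 days on the compute cluster.
Since 39 ≤ 43, they fit within the window.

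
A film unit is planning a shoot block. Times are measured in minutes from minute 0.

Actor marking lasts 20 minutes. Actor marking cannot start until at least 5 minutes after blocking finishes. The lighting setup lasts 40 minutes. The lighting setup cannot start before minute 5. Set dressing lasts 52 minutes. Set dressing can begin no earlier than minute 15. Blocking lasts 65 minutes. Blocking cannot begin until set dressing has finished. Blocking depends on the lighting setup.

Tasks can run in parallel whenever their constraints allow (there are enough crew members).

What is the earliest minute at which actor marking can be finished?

157

The lighting setup cannot begin until its own release at minute 5. It runs from minute 5 to 5 + 40 = minute 45.
Set dressing cannot begin until its own release at minute 15. It runs from minute 15 to 15 + 52 = minute 67.
Blocking cannot start until set dressing (finishes minute 67); the lighting setup (finishes minute 45). The controlling bound is minute 67, so blocking finishes at 67 + 65 = minute 132.
Actor marking cannot begin until blocking (finishes minute 132, plus 5-minute gap → minute 137). It runs from minute 137 to 137 + 20 = minute 157.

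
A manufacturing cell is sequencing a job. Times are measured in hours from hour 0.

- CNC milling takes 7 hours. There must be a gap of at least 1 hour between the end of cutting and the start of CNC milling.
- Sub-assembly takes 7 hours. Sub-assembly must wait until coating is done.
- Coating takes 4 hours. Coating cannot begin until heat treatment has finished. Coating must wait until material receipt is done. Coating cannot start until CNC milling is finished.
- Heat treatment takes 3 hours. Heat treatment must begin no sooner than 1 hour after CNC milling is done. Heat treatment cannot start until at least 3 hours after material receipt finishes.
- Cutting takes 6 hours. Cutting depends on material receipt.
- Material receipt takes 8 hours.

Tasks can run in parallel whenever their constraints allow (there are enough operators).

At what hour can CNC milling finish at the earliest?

22

Material receipt can start immediately at hour 0; it finishes at hour 8.
Cutting waits on material receipt (finishes hour 8), so it starts at hour 8 and finishes at 8 + 6 = hour 14.
CNC milling cannot begin until cutting (finishes hour 14, plus 1-hour gap → hour 15). It runs from hour 15 to 15 + 7 = hour 22.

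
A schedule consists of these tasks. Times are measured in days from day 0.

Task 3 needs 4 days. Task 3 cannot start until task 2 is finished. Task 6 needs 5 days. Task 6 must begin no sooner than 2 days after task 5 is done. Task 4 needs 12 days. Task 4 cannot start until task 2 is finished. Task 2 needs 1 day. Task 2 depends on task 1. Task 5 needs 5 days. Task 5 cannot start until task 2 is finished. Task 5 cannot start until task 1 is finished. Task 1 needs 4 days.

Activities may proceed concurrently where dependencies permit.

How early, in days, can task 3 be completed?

9

Task 1 can start immediately at day 0; it finishes at day 4.
After task 1 (finishes day 4), task 2 can start at day 4 and finishes at day 5.
Task 3 waits on task 2 (finishes day 5), so it starts at day 5 and finishes at 5 + 4 = day 9.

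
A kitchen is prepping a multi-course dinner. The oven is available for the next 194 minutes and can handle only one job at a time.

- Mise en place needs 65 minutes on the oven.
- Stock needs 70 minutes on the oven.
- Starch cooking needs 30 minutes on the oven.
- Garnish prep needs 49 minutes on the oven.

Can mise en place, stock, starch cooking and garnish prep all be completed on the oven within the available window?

Running back to back, the jobs need 65 + 70 + 30 + 49 = 214 minutes on the oven.
Since 214 > 194, they cannot all fit.

No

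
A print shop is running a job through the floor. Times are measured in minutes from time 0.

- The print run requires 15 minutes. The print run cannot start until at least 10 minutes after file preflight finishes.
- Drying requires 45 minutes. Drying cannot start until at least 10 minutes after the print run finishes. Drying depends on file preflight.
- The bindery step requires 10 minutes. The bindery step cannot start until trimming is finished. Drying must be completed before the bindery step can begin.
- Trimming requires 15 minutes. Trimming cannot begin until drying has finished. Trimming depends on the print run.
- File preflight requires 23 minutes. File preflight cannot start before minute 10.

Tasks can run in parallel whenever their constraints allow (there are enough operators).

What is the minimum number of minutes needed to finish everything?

After its own release at minute 10, file preflight can start at minute 10 and finishes at minute 33.
The print run waits on file preflight (finishes minute 33, plus 10-minute gap → minute 43), so it starts at minute 43 and finishes at 43 + 15 = minute 58.
Drying has to wait for the print run (finishes minute 58, plus 10-minute gap → minute 68); file preflight (finishes minute 33). The latest of these is minute 68, so drying runs minute 68 to 68 + 45 = minute 113.
Trimming cannot start until drying (finishes minute 113); the print run (finishes minute 58). The controlling bound is minute 113, so trimming finishes at 113 + 15 = minute 128.
The bindery step cannot start until trimming (finishes minute 128); drying (finishes minute 113). The controlling bound is minute 128, so the bindery step finishes at 128 + 10 = minute 138.
All tasks are finished once the last one completes. Finish times: File preflight at 33, The print run at 58, Drying at 113, Trimming at 128, The bindery step at 138. The latest is minute 138.

138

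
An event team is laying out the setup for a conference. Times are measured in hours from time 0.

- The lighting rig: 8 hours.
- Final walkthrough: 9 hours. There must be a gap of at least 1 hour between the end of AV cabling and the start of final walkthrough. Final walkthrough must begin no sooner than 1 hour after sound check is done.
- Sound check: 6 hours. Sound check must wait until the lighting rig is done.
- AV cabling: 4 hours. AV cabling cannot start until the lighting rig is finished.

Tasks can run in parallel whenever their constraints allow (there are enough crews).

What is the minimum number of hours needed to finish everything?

Nothing blocks the lighting rig, so it runs from hour 0 to hour 8.
Sound check cannot begin until the lighting rig (finishes hour 8). It runs from hour 8 to 8 + 6 = hour 14.
AV cabling waits on the lighting rig (finishes hour 8), so it starts at hour 8 and finishes at 8 + 4 = hour 12.
Final walkthrough has to wait for AV cabling (finishes hour 12, plus 1-hour gap → hour 13); sound check (finishes hour 14, plus 1-hour gap → hour 15). The latest of these is hour 15, so final walkthrough runs hour 15 to 15 + 9 = hour 24.
All tasks are finished once the last one completes. Finish times: The lighting rig at 8, AV cabling at 12, Sound check at 14, Final walkthrough at 24. The latest is hour 24.

24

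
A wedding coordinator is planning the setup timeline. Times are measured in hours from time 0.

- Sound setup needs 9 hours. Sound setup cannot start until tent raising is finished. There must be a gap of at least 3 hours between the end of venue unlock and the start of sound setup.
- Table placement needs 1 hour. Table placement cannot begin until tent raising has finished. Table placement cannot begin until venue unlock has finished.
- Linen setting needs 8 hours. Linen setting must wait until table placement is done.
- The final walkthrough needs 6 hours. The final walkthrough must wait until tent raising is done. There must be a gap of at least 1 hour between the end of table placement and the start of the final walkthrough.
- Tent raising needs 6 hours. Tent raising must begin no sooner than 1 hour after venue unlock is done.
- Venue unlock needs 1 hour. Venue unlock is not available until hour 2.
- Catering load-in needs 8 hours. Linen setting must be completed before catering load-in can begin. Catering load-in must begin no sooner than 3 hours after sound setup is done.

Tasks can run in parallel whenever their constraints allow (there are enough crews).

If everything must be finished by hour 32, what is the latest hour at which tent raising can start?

6

To finish by hour 32, catering load-in (duration 8) must start no later than hour 24.
Since catering load-in (must start by hour 24) depends on it, linen setting must finish by hour 24. Backing off its 8-hour duration gives a latest start of hour 16.
To finish by hour 32, the final walkthrough (duration 6) must start no later than hour 26.
Table placement has several dependents: linen setting (must start by hour 16); the final walkthrough (must start by hour 26, minus 1-hour gap → hour 25). The earliest of those limits is hour 16, so table placement must start by 16 − 1 = hour 15.
Sound setup must finish before catering load-in (must start by hour 24, minus 3-hour gap → hour 21). With a 9-hour duration, sound setup must start by 21 − 9 = hour 12.
Tent raising has several dependents: table placement (must start by hour 15); sound setup (must start by hour 12); the final walkthrough (must start by hour 26). The earliest of those limits is hour 12, so tent raising must start by 12 − 6 = hour 6.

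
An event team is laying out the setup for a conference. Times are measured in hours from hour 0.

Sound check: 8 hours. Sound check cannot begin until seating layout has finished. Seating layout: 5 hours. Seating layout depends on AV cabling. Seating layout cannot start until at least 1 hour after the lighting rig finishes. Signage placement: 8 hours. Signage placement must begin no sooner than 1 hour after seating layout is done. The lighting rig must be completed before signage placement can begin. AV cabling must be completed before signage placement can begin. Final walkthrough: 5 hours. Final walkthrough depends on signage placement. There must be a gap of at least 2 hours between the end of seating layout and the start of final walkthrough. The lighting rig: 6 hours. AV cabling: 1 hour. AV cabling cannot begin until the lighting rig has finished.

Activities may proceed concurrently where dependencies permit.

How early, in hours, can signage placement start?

13

The lighting rig has no prerequisites, so it starts at hour 0 and finishes at hour 6.
AV cabling cannot begin until the lighting rig (finishes hour 6). It runs from hour 6 to 6 + 1 = hour 7.
Seating layout needs all of AV cabling (finishes hour 7); the lighting rig (finishes hour 6, plus 1-hour gap → hour 7). That puts its earliest start at hour 7; it finishes at 7 + 5 = hour 12.
Signage placement waits on seating layout (finishes hour 12, plus 1-hour gap → hour 13); the lighting rig (finishes hour 6); AV cabling (finishes hour 7). The latest of these is hour 13, which is the earliest signage placement can start.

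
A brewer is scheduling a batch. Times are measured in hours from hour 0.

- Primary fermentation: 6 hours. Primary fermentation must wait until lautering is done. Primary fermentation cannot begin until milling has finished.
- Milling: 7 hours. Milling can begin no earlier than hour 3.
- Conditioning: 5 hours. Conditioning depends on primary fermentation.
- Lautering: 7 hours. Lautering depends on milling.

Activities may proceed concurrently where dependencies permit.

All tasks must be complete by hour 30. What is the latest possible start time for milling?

5

Conditioning must finish by hour 30; it takes 5 hours, so it must start by 30 − 5 = hour 25.
Primary fermentation feeds into conditioning (must start by hour 25); so primary fermentation must finish by hour 25 and therefore start by hour 19.
Lautering has to be done before primary fermentation (must start by hour 19). That means finishing by hour 19, i.e. starting by 19 − 7 = hour 12.
Milling feeds lautering (must start by hour 12); primary fermentation (must start by hour 19). Taking the minimum, milling must finish by hour 12 and start by 12 − 7 = hour 5.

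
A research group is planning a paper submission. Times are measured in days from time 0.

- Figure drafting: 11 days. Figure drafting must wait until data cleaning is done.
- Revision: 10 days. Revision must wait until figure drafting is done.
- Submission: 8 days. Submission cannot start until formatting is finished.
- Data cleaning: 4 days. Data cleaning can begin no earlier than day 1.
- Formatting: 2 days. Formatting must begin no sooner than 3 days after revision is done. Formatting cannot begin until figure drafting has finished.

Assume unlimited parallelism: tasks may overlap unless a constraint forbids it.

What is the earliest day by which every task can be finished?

After its own release at day 1, data cleaning can start at day 1 and finishes at day 5.
Figure drafting cannot begin until data cleaning (finishes day 5). It runs from day 5 to 5 + 11 = day 16.
After figure drafting (finishes day 16), revision can start at day 16 and finishes at day 26.
For formatting: revision (finishes day 26, plus 3-day gap → day 29); figure drafting (finishes day 16). Taking the maximum gives a start of day 29, and it finishes at 29 + 2 = day 31.
Submission cannot begin until formatting (finishes day 31). It runs from day 31 to 31 + 8 = day 39.
All tasks are finished once the last one completes. Finish times: Data cleaning at 5, Figure drafting at 16, Revision at 26, Formatting at 31, Submission at 39. The latest is day 39.

39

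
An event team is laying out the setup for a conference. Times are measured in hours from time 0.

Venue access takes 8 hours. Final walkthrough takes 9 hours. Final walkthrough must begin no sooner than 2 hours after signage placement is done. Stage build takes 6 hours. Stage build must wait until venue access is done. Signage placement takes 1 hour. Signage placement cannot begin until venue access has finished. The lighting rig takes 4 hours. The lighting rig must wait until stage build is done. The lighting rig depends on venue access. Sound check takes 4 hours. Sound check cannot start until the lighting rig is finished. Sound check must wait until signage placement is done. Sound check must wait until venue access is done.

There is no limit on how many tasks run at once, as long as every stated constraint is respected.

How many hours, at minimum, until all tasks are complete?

22

Venue access can start immediately at hour 0; it finishes at hour 8.
Signage placement waits on venue access (finishes hour 8), so it starts at hour 8 and finishes at 8 + 1 = hour 9.
After signage placement (finishes hour 9, plus 2-hour gap → hour 11), final walkthrough can start at hour 11 and finishes at hour 20.
After venue access (finishes hour 8), stage build can start at hour 8 and finishes at hour 14.
The lighting rig has to wait for stage build (finishes hour 14); venue access (finishes hour 8). The latest of these is hour 14, so the lighting rig runs hour 14 to 14 + 4 = hour 18.
For sound check: the lighting rig (finishes hour 18); signage placement (finishes hour 9); venue access (finishes hour 8). Taking the maximum gives a start of hour 18, and it finishes at 18 + 4 = hour 22.
All tasks are finished once the last one completes. Finish times: Venue access at 8, Stage build at 14, The lighting rig at 18, Signage placement at 9, Sound check at 22, Final walkthrough at 20. The latest is hour 22.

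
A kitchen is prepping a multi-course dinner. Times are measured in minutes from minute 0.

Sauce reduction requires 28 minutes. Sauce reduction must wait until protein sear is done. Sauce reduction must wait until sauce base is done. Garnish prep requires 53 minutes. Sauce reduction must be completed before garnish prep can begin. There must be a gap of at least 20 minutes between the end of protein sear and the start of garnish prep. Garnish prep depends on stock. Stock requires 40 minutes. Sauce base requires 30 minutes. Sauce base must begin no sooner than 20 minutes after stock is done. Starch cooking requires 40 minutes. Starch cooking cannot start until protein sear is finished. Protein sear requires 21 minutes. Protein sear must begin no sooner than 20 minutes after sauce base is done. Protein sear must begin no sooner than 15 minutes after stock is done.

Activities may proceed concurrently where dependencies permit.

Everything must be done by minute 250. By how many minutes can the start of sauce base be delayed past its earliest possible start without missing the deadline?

Stock has no prerequisites, so it starts at minute 0 and finishes at minute 40.
Sauce base cannot begin until stock (finishes minute 40, plus 20-minute gap → minute 60). It runs from minute 60 to 60 + 30 = minute 90.

Working backward from the deadline:
Nothing follows garnish prep; the deadline of minute 250 is its only limit. It must start by 250 − 53 = minute 197.
Sauce reduction must finish before garnish prep (must start by minute 197). With a 28-minute duration, sauce reduction must start by 197 − 28 = minute 169.
To finish by minute 250, starch cooking (duration 40) must start no later than minute 210.
Protein sear must finish in time for sauce reduction (must start by minute 169); starch cooking (must start by minute 210); garnish prep (must start by minute 197, minus 20-minute gap → minute 177). The tightest is minute 169, so protein sear must start by 169 − 21 = minute 148.
Sauce base must finish in time for protein sear (must start by minute 148, minus 20-minute gap → minute 128); sauce reduction (must start by minute 169). The tightest is minute 128, so sauce base must start by 128 − 30 = minute 98.
So sauce base can start as early as minute 60 and as late as minute 98, giving 98 − 60 = 38 minutes of slack.

38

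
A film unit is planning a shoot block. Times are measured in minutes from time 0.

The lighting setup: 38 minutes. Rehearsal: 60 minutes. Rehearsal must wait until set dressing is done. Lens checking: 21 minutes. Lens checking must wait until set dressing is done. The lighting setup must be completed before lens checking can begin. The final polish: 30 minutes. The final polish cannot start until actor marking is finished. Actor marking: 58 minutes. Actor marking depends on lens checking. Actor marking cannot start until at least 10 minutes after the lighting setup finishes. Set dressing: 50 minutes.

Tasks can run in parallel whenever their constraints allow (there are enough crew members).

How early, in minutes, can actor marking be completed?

129

Nothing blocks the lighting setup, so it runs from minute 0 to minute 38.
Nothing blocks set dressing, so it runs from minute 0 to minute 50.
For lens checking: set dressing (finishes minute 50); the lighting setup (finishes minute 38). Taking the maximum gives a start of minute 50, and it finishes at 50 + 21 = minute 71.
Actor marking cannot start until lens checking (finishes minute 71); the lighting setup (finishes minute 38, plus 10-minute gap → minute 48). The controlling bound is minute 71, so actor marking finishes at 71 + 58 = minute 129.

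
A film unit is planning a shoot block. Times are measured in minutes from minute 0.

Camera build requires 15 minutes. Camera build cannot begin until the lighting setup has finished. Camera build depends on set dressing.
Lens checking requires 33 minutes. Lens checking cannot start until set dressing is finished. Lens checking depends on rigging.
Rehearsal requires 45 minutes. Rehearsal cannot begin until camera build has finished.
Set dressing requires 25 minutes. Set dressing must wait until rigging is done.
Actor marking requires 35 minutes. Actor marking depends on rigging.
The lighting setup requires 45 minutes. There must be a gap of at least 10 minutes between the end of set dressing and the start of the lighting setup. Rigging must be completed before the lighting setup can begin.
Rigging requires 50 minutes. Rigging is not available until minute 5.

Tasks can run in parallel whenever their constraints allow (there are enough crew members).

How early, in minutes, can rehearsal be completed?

195

Rigging cannot begin until its own release at minute 5. It runs from minute 5 to 5 + 50 = minute 55.
Set dressing waits on rigging (finishes minute 55), so it starts at minute 55 and finishes at 55 + 25 = minute 80.
The lighting setup cannot start until set dressing (finishes minute 80, plus 10-minute gap → minute 90); rigging (finishes minute 55). The controlling bound is minute 90, so the lighting setup finishes at 90 + 45 = minute 135.
Camera build has to wait for the lighting setup (finishes minute 135); set dressing (finishes minute 80). The latest of these is minute 135, so camera build runs minute 135 to 135 + 15 = minute 150.
Rehearsal cannot begin until camera build (finishes minute 150). It runs from minute 150 to 150 + 45 = minute 195.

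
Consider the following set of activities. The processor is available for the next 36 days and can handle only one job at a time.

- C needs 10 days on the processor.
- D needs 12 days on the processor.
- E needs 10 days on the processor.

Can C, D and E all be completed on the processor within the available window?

Yes

Running back to back, the jobs need 10 + 12 + 10 = 32 days on the processor.
Since 32 ≤ 36, they fit within the window.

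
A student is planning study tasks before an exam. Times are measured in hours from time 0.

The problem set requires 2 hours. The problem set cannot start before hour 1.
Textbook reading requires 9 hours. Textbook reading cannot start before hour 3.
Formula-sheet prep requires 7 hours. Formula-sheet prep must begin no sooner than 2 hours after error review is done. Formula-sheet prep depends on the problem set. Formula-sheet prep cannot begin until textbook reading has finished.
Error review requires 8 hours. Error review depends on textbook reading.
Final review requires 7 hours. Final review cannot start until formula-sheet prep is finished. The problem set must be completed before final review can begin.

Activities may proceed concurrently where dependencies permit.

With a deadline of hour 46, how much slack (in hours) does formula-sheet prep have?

The problem set waits on its own release at hour 1, so it starts at hour 1 and finishes at 1 + 2 = hour 3.
After its own release at hour 3, textbook reading can start at hour 3 and finishes at hour 12.
After textbook reading (finishes hour 12), error review can start at hour 12 and finishes at hour 20.
Formula-sheet prep has to wait for error review (finishes hour 20, plus 2-hour gap → hour 22); the problem set (finishes hour 3); textbook reading (finishes hour 12). The latest of these is hour 22, so formula-sheet prep runs hour 22 to 22 + 7 = hour 29.

Working backward from the deadline:
Nothing follows final review; the deadline of hour 46 is its only limit. It must start by 46 − 7 = hour 39.
Formula-sheet prep feeds into final review (must start by hour 39); so formula-sheet prep must finish by hour 39 and therefore start by hour 32.
So formula-sheet prep can start as early as hour 22 and as late as hour 32, giving 32 − 22 = 10 hours of slack.

10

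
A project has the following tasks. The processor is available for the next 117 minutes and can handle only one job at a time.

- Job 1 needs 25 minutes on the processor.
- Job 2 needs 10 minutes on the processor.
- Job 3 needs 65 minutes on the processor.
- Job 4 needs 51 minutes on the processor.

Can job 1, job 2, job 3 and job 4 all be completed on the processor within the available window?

No

Running back to back, the jobs need 25 + 10 + 65 + 51 = 151 minutes on the processor.
Since 151 > 117, they cannot all fit.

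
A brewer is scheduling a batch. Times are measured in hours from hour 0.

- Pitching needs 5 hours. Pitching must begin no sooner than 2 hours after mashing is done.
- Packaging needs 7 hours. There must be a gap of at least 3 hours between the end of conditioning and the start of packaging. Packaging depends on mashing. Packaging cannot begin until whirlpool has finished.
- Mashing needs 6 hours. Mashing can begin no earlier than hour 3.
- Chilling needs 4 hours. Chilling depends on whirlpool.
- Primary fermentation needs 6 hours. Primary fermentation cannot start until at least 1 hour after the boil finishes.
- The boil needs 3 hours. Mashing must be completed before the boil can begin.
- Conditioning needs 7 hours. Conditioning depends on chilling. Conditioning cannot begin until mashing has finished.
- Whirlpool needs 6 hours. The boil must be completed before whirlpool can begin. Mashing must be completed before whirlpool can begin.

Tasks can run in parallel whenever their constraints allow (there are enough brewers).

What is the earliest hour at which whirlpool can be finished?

Mashing cannot begin until its own release at hour 3. It runs from hour 3 to 3 + 6 = hour 9.
The boil waits on mashing (finishes hour 9), so it starts at hour 9 and finishes at 9 + 3 = hour 12.
For whirlpool: the boil (finishes hour 12); mashing (finishes hour 9). Taking the maximum gives a start of hour 12, and it finishes at 12 + 6 = hour 18.

18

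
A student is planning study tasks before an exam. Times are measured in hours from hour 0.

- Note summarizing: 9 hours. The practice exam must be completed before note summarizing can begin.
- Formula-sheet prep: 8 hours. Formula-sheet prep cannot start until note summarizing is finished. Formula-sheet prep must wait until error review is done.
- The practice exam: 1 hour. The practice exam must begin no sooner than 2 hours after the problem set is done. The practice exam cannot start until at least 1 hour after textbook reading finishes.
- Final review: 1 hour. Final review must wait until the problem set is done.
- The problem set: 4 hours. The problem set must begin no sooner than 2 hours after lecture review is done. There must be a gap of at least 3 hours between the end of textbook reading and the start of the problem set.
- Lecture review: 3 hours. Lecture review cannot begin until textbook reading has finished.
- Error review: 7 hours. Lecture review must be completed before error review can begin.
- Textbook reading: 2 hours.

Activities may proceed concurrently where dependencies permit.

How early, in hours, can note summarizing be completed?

Textbook reading can start immediately at hour 0; it finishes at hour 2.
Lecture review waits on textbook reading (finishes hour 2), so it starts at hour 2 and finishes at 2 + 3 = hour 5.
The problem set needs all of lecture review (finishes hour 5, plus 2-hour gap → hour 7); textbook reading (finishes hour 2, plus 3-hour gap → hour 5). That puts its earliest start at hour 7; it finishes at 7 + 4 = hour 11.
The practice exam needs all of the problem set (finishes hour 11, plus 2-hour gap → hour 13); textbook reading (finishes hour 2, plus 1-hour gap → hour 3). That puts its earliest start at hour 13; it finishes at 13 + 1 = hour 14.
Note summarizing waits on the practice exam (finishes hour 14), so it starts at hour 14 and finishes at 14 + 9 = hour 23.

23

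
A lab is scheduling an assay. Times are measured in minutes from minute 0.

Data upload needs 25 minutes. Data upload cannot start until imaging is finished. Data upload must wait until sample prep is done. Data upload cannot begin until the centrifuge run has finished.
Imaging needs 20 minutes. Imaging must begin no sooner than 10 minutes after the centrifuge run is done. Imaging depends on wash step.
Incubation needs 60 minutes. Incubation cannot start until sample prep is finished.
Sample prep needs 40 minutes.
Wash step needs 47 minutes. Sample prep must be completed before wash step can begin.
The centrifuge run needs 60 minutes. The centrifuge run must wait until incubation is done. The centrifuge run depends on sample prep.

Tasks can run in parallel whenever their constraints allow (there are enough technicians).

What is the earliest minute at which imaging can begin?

170

Nothing blocks sample prep, so it runs from minute 0 to minute 40.
Wash step cannot begin until sample prep (finishes minute 40). It runs from minute 40 to 40 + 47 = minute 87.
After sample prep (finishes minute 40), incubation can start at minute 40 and finishes at minute 100.
For the centrifuge run: incubation (finishes minute 100); sample prep (finishes minute 40). Taking the maximum gives a start of minute 100, and it finishes at 100 + 60 = minute 160.
Imaging waits on the centrifuge run (finishes minute 160, plus 10-minute gap → minute 170); wash step (finishes minute 87). The latest of these is minute 170, which is the earliest imaging can start.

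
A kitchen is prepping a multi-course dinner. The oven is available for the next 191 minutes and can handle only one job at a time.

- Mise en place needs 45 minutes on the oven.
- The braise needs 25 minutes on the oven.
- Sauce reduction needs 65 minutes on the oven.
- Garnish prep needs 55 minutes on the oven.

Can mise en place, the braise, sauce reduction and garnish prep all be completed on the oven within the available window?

Yes

Running back to back, the jobs need 45 + 25 + 65 + 55 = 190 minutes on the oven.
Since 190 ≤ 191, they fit within the window.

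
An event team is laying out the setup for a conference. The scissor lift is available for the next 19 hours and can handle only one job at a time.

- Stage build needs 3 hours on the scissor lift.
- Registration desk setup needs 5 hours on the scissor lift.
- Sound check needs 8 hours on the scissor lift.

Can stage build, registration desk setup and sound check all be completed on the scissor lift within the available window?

Yes

Running back to back, the jobs need 3 + 5 + 8 = 16 hours on the scissor lift.
Since 16 ≤ 19, they fit within the window.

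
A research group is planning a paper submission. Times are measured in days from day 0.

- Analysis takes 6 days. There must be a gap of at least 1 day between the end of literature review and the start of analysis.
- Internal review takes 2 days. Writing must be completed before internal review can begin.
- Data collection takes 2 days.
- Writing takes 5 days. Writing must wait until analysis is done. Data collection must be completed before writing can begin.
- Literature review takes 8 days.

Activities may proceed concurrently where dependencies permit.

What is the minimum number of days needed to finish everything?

22

Nothing blocks data collection, so it runs from day 0 to day 2.
Literature review can start immediately at day 0; it finishes at day 8.
After literature review (finishes day 8, plus 1-day gap → day 9), analysis can start at day 9 and finishes at day 15.
For writing: analysis (finishes day 15); data collection (finishes day 2). Taking the maximum gives a start of day 15, and it finishes at 15 + 5 = day 20.
Internal review cannot begin until writing (finishes day 20). It runs from day 20 to 20 + 2 = day 22.
All tasks are finished once the last one completes. Finish times: Literature review at 8, Data collection at 2, Analysis at 15, Writing at 20, Internal review at 22. The latest is day 22.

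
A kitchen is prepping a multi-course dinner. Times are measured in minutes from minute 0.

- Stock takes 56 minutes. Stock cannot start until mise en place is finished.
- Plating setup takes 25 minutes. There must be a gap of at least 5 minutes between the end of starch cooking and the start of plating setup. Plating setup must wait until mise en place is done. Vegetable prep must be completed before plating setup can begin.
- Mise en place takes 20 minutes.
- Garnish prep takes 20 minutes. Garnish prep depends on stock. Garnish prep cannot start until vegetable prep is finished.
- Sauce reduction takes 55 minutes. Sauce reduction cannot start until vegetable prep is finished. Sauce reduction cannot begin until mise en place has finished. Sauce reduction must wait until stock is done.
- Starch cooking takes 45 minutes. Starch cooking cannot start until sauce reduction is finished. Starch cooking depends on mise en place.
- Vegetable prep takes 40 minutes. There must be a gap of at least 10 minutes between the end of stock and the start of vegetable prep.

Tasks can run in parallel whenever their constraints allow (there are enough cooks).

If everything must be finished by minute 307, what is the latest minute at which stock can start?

Plating setup must finish by minute 307; it takes 25 minutes, so it must start by 307 − 25 = minute 282.
Since plating setup (must start by minute 282, minus 5-minute gap → minute 277) depends on it, starch cooking must finish by minute 277. Backing off its 45-minute duration gives a latest start of minute 232.
Sauce reduction must finish before starch cooking (must start by minute 232). With a 55-minute duration, sauce reduction must start by 232 − 55 = minute 177.
Garnish prep must finish by minute 307; it takes 20 minutes, so it must start by 307 − 20 = minute 287.
Vegetable prep has several dependents: sauce reduction (must start by minute 177); plating setup (must start by minute 282); garnish prep (must start by minute 287). The earliest of those limits is minute 177, so vegetable prep must start by 177 − 40 = minute 137.
Stock must finish in time for vegetable prep (must start by minute 137, minus 10-minute gap → minute 127); sauce reduction (must start by minute 177); garnish prep (must start by minute 287). The tightest is minute 127, so stock must start by 127 − 56 = minute 71.

71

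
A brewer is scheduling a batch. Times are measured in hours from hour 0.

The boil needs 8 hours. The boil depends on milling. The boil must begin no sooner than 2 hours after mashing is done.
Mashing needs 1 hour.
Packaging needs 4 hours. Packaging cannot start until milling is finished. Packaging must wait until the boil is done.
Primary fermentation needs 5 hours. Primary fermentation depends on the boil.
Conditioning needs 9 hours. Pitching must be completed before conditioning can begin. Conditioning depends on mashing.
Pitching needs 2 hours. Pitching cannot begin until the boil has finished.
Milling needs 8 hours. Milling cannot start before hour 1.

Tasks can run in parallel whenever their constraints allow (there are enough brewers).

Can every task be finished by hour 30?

Yes

Mashing has no prerequisites, so it starts at hour 0 and finishes at hour 1.
Milling cannot begin until its own release at hour 1. It runs from hour 1 to 1 + 8 = hour 9.
For the boil: milling (finishes hour 9); mashing (finishes hour 1, plus 2-hour gap → hour 3). Taking the maximum gives a start of hour 9, and it finishes at 9 + 8 = hour 17.
Packaging cannot start until milling (finishes hour 9); the boil (finishes hour 17). The controlling bound is hour 17, so packaging finishes at 17 + 4 = hour 21.
After the boil (finishes hour 17), primary fermentation can start at hour 17 and finishes at hour 22.
After the boil (finishes hour 17), pitching can start at hour 17 and finishes at hour 19.
For conditioning: pitching (finishes hour 19); mashing (finishes hour 1). Taking the maximum gives a start of hour 19, and it finishes at 19 + 9 = hour 28.
Every task is finished by hour 28, which is no later than the deadline of 30, so the schedule is feasible.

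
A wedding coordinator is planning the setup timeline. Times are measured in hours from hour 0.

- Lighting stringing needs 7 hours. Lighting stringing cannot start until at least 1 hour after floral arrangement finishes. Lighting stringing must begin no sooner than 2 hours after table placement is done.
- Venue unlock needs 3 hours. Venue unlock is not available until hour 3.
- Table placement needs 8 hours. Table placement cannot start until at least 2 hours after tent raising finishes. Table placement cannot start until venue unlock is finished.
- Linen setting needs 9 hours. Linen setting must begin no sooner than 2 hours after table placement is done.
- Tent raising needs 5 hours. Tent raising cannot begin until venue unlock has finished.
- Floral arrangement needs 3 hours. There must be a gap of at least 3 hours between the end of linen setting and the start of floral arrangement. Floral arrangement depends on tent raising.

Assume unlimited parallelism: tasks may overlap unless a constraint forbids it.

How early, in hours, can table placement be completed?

21

Venue unlock cannot begin until its own release at hour 3. It runs from hour 3 to 3 + 3 = hour 6.
Tent raising cannot begin until venue unlock (finishes hour 6). It runs from hour 6 to 6 + 5 = hour 11.
For table placement: tent raising (finishes hour 11, plus 2-hour gap → hour 13); venue unlock (finishes hour 6). Taking the maximum gives a start of hour 13, and it finishes at 13 + 8 = hour 21.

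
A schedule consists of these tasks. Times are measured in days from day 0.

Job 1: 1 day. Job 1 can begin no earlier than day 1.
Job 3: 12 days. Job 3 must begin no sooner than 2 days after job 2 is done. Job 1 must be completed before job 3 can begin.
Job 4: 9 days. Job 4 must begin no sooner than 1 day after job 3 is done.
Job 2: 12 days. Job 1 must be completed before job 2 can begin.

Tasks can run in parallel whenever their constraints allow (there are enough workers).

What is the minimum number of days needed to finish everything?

Job 1 waits on its own release at day 1, so it starts at day 1 and finishes at 1 + 1 = day 2.
After job 1 (finishes day 2), job 2 can start at day 2 and finishes at day 14.
Job 3 needs all of job 2 (finishes day 14, plus 2-day gap → day 16); job 1 (finishes day 2). That puts its earliest start at day 16; it finishes at 16 + 12 = day 28.
After job 3 (finishes day 28, plus 1-day gap → day 29), job 4 can start at day 29 and finishes at day 38.
All tasks are finished once the last one completes. Finish times: Job 1 at 2, Job 2 at 14, Job 3 at 28, Job 4 at 38. The latest is day 38.

38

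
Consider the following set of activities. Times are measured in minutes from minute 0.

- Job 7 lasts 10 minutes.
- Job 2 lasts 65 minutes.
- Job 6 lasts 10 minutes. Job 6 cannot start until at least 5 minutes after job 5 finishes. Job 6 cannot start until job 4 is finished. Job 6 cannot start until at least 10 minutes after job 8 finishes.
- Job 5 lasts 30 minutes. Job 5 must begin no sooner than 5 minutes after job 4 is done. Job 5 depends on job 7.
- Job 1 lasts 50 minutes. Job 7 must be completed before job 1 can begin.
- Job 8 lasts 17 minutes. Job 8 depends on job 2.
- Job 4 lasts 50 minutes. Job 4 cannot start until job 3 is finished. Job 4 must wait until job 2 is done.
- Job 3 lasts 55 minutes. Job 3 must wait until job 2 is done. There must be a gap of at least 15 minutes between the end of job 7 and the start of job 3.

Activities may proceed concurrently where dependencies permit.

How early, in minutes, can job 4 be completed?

170

Nothing blocks job 7, so it runs from minute 0 to minute 10.
Job 2 has no prerequisites, so it starts at minute 0 and finishes at minute 65.
Job 3 cannot start until job 2 (finishes minute 65); job 7 (finishes minute 10, plus 15-minute gap → minute 25). The controlling bound is minute 65, so job 3 finishes at 65 + 55 = minute 120.
Job 4 needs all of job 3 (finishes minute 120); job 2 (finishes minute 65). That puts its earliest start at minute 120; it finishes at 120 + 50 = minute 170.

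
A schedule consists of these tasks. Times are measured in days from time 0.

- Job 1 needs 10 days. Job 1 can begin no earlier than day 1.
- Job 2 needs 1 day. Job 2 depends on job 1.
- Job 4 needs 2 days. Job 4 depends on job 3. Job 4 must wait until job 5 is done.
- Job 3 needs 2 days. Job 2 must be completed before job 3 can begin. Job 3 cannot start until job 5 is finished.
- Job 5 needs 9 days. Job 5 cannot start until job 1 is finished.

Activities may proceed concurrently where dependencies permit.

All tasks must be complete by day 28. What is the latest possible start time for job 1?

5

Job 4 must finish by day 28; it takes 2 days, so it must start by 28 − 2 = day 26.
Job 3 feeds into job 4 (must start by day 26); so job 3 must finish by day 26 and therefore start by day 24.
Job 2 must finish before job 3 (must start by day 24). With a 1-day duration, job 2 must start by 24 − 1 = day 23.
Job 5 has several dependents: job 3 (must start by day 24); job 4 (must start by day 26). The earliest of those limits is day 24, so job 5 must start by 24 − 9 = day 15.
Job 1 has several dependents: job 2 (must start by day 23); job 5 (must start by day 15). The earliest of those limits is day 15, so job 1 must start by 15 − 10 = day 5.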